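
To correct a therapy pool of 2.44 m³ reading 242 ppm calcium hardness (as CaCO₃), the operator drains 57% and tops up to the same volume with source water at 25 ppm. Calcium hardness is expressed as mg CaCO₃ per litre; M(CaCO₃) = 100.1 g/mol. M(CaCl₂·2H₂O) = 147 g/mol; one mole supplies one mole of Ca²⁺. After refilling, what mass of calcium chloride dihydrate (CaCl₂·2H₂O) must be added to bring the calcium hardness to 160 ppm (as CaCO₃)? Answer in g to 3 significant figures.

149 g

Volume: 2.44 m³ = 2,440 L.
After draining 57% and refilling: 242 × 0.43 + 25 × 0.57 = 118.31 ppm.
Deficit to target: 160 − 118.31 = 41.69 mg/L.
As CaCO₃: 41.69 mg/L × 2,440 L = 101.7 g; ÷ 100.1 = 1.016 mol Ca²⁺.
Mass: 1.016 × 147 = 149.4 g.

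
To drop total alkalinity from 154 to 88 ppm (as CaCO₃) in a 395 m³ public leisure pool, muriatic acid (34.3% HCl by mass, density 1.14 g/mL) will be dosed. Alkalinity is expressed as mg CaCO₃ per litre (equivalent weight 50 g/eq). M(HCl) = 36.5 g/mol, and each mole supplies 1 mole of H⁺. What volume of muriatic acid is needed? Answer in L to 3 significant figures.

Volume: 395 m³ = 395,000 L.
Alkalinity to neutralize: (154 − 88) = 66 mg/L as CaCO₃ × 395,000 L = 26,070 g as CaCO₃.
Equivalents of H⁺ required: 26,070 ÷ 50 g/eq = 521.4 eq = 521.4 mol HCl.
Mass of HCl: 521.4 × 36.5 = 19,030 g.
Mass of 34.3% solution: 19,030 / 0.343 = 55,480 g.
Volume: 55,480 g ÷ 1.14 g/mL = 48,670 mL.

48.7 L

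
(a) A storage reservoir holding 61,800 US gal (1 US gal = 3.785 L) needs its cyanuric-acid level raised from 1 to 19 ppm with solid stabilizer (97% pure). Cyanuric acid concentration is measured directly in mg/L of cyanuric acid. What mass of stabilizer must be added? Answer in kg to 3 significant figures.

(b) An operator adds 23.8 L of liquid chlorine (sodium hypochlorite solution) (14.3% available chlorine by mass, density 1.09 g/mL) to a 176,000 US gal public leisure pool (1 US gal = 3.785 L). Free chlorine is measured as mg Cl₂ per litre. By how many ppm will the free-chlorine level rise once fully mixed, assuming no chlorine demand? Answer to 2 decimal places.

(a) 4.34 kg; (b) 5.57 ppm

(a) Volume: 61,800 US gal × 3.785 L/gal = 233,913 L.
(a) CYA to add: (19 − 1) = 18 mg/L × 233,913 L = 4210 g cyanuric acid.
(a) At 97% purity: 4210 / 0.97 = 4341 g product.

(b) Volume: 176,000 US gal × 3.785 L/gal = 666,160 L.
(b) Mass of solution: 23.8 L × 1000 mL/L × 1.09 g/mL = 25,940 g.
(b) Available chlorine delivered: 25,940 g × 0.143 = 3710 g as Cl₂.
(b) Concentration rise: 3710 g / 666,160 L = 5.569 mg/L = 5.57 ppm.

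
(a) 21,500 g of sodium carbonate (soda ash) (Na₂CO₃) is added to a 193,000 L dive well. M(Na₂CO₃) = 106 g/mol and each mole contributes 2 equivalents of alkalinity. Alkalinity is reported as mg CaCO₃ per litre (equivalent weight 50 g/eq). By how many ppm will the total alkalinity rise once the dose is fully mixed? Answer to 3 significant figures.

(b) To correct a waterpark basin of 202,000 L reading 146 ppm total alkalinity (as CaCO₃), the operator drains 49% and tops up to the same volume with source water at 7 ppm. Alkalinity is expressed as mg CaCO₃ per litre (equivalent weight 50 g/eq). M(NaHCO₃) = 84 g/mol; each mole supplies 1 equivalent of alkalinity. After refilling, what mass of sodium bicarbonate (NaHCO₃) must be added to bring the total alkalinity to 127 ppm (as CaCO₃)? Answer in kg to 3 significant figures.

(a) 105 ppm; (b) 16.7 kg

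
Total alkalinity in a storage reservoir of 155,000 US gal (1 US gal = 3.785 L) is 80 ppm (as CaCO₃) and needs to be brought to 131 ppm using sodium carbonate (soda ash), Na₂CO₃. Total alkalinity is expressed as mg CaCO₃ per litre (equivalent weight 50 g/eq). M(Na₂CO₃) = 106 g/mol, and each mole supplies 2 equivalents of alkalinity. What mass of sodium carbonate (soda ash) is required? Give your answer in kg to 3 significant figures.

31.7 kg

Volume: 155,000 US gal × 3.785 L/gal = 586,675 L.
Alkalinity to add: (131 − 80) = 51 mg/L as CaCO₃ × 586,675 L = 29,920 g as CaCO₃.
Equivalents: 29,920 g ÷ 50 g/eq = 598.4 eq.
Each mole of Na₂CO₃ supplies 2 eq, so 598.4 / 2 = 299.2 mol.
Mass: 299.2 mol × 106 g/mol = 31,720 g.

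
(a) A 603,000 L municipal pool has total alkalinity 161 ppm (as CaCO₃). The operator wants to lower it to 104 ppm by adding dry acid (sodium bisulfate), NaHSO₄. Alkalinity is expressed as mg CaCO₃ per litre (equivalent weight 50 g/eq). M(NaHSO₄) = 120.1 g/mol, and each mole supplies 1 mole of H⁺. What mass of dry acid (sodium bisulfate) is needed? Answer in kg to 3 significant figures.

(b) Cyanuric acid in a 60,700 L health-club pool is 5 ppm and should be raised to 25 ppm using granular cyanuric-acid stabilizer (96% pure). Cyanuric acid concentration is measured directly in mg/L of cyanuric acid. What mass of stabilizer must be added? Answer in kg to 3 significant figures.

(a) Alkalinity to neutralize: (161 − 104) = 57 mg/L as CaCO₃ × 603,000 L = 34,370 g as CaCO₃.
(a) Equivalents of H⁺ required: 34,370 ÷ 50 g/eq = 687.4 eq = 687.4 mol NaHSO₄.
(a) Mass of NaHSO₄: 687.4 × 120.1 = 82,560 g.

(b) CYA to add: (25 − 5) = 20 mg/L × 60,700 L = 1214 g cyanuric acid.
(b) At 96% purity: 1214 / 0.96 = 1265 g product.

(a) 82.6 kg; (b) 1.26 kg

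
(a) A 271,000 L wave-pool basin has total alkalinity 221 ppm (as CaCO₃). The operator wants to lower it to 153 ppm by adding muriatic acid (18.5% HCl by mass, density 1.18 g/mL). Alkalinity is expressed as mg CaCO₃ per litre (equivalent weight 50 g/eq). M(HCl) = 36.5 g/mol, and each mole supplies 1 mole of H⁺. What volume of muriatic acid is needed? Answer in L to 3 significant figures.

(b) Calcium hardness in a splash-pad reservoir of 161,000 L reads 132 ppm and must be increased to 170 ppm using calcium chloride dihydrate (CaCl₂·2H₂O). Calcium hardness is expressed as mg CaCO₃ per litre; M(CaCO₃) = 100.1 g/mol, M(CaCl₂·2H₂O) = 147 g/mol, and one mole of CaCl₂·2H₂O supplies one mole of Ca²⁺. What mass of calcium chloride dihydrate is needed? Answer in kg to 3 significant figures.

(a) Alkalinity to neutralize: (221 − 153) = 68 mg/L as CaCO₃ × 271,000 L = 18,430 g as CaCO₃.
(a) Equivalents of H⁺ required: 18,430 ÷ 50 g/eq = 368.6 eq = 368.6 mol HCl.
(a) Mass of HCl: 368.6 × 36.5 = 13,450 g.
(a) Mass of 18.5% solution: 13,450 / 0.185 = 72,720 g.
(a) Volume: 72,720 g ÷ 1.18 g/mL = 61,620 mL.

(b) Hardness to add: (170 − 132) = 38 mg/L as CaCO₃ × 161,000 L = 6118 g as CaCO₃.
(b) Moles of Ca²⁺ (1 mol Ca²⁺ ≡ 1 mol CaCO₃): 6118 / 100.1 g/mol = 61.12 mol.
(b) Mass of CaCl₂·2H₂O: 61.12 × 147 = 8984 g.

(a) 61.6 L; (b) 8.98 kg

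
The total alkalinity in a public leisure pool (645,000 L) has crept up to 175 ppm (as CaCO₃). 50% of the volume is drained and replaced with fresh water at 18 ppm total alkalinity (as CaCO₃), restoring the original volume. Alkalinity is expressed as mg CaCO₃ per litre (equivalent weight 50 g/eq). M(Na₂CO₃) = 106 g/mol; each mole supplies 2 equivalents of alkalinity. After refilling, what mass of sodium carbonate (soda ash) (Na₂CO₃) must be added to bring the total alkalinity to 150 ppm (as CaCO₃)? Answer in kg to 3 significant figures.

After draining 50% and refilling: 175 × 0.50 + 18 × 0.50 = 96.5 ppm.
Deficit to target: 150 − 96.5 = 53.5 mg/L.
As CaCO₃: 53.5 mg/L × 645,000 L = 34,510 g; ÷ 50 g/eq ÷ 2 = 345.1 mol Na₂CO₃.
Mass: 345.1 × 106 = 36,580 g.

36.6 kg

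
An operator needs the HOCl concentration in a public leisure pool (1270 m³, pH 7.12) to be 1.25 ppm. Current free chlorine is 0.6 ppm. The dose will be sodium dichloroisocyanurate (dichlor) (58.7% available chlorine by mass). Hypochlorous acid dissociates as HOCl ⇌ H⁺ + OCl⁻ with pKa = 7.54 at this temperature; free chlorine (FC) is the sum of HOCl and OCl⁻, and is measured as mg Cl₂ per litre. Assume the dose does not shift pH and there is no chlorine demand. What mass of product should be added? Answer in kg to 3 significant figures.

Volume: 1270 m³ = 1,270,000 L.
[OCl⁻]/[HOCl] = 10^(pH − pKa) = 10^(7.12 − 7.54) = 0.3802; fraction as HOCl = 1/(1 + 0.3802) = 0.7245.
Free chlorine required for 1.25 ppm HOCl: 1.25 / 0.7245 = 1.725 ppm.
FC to add: 1.725 − 0.6 = 1.125 mg/L as Cl₂.
Cl₂ equivalent: 1.125 mg/L × 1,270,000 L = 1429 g.
Product at 58.7% available Cl: 1429 / 0.587 = 2434 g.

2.43 kg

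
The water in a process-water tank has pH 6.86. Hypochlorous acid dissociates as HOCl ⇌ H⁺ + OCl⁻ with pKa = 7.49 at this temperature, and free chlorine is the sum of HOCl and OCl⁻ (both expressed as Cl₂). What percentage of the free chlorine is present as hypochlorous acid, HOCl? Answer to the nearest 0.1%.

81.0%

[OCl⁻]/[HOCl] = 10^(pH − pKa) = 10^(6.86 − 7.49) = 10^-0.63 = 0.2344.
Fraction as HOCl = 1 / (1 + 0.2344) = 0.8101.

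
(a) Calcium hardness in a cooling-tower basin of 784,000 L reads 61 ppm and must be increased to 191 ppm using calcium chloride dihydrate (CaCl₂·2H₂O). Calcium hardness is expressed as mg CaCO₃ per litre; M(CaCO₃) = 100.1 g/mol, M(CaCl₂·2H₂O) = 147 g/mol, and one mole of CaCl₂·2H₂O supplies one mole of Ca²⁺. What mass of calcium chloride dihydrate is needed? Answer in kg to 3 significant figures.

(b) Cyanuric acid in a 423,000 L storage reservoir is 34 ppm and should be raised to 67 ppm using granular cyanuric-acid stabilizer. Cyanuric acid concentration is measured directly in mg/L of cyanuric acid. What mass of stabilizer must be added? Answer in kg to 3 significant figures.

(a) Hardness to add: (191 − 61) = 130 mg/L as CaCO₃ × 784,000 L = 101,900 g as CaCO₃.
(a) Moles of Ca²⁺ (1 mol Ca²⁺ ≡ 1 mol CaCO₃): 101,900 / 100.1 g/mol = 1018 mol.
(a) Mass of CaCl₂·2H₂O: 1018 × 147 = 149,700 g.

(b) CYA to add: (67 − 34) = 33 mg/L × 423,000 L = 13,960 g cyanuric acid.

(a) 150 kg; (b) 14.0 kg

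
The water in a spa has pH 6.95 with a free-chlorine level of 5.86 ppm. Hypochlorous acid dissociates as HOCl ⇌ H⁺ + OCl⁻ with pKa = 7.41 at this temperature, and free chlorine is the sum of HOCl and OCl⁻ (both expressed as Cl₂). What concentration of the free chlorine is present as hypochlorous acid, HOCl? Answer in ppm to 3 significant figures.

4.35 ppm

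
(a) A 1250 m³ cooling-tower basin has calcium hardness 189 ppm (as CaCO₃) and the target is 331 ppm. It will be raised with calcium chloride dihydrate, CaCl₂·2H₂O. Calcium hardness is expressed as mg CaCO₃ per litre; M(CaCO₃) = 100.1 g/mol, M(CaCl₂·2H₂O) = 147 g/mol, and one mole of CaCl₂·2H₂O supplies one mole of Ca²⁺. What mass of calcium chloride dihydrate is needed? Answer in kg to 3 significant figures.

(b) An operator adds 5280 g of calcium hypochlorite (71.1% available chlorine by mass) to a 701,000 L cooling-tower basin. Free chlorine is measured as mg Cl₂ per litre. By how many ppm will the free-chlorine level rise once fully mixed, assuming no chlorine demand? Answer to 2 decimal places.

(a) Volume: 1250 m³ = 1,250,000 L.
(a) Hardness to add: (331 − 189) = 142 mg/L as CaCO₃ × 1,250,000 L = 177,500 g as CaCO₃.
(a) Moles of Ca²⁺ (1 mol Ca²⁺ ≡ 1 mol CaCO₃): 177,500 / 100.1 g/mol = 1773 mol.
(a) Mass of CaCl₂·2H₂O: 1773 × 147 = 260,700 g.

(b) Available chlorine delivered: 5280 g × 0.711 = 3754 g as Cl₂.
(b) Concentration rise: 3754 g / 701,000 L = 5.355 mg/L = 5.36 ppm.

(a) 261 kg; (b) 5.36 ppm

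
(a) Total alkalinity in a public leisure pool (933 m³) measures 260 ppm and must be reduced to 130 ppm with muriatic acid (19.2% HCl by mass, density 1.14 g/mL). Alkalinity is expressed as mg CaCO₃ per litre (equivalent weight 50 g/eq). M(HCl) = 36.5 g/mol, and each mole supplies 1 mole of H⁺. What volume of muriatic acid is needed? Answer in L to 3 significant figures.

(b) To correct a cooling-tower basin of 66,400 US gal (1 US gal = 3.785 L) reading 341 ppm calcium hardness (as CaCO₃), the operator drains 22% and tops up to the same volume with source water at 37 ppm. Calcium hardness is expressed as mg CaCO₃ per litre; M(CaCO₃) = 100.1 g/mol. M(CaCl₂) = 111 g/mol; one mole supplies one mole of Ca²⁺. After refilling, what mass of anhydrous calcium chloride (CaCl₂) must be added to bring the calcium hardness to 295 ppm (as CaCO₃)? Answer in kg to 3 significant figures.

(a) 405 L; (b) 5.82 kg

(a) Volume: 933 m³ = 933,000 L.
(a) Alkalinity to neutralize: (260 − 130) = 130 mg/L as CaCO₃ × 933,000 L = 121,300 g as CaCO₃.
(a) Equivalents of H⁺ required: 121,300 ÷ 50 g/eq = 2426 eq = 2426 mol HCl.
(a) Mass of HCl: 2426 × 36.5 = 88,540 g.
(a) Mass of 19.2% solution: 88,540 / 0.192 = 461,200 g.
(a) Volume: 461,200 g ÷ 1.14 g/mL = 404,500 mL.

(b) Volume: 66,400 US gal × 3.785 L/gal = 251,324 L.
(b) After draining 22% and refilling: 341 × 0.78 + 37 × 0.22 = 274.12 ppm.
(b) Deficit to target: 295 − 274.12 = 20.88 mg/L.
(b) As CaCO₃: 20.88 mg/L × 251,324 L = 5248 g; ÷ 100.1 = 52.42 mol Ca²⁺.
(b) Mass: 52.42 × 111 = 5819 g.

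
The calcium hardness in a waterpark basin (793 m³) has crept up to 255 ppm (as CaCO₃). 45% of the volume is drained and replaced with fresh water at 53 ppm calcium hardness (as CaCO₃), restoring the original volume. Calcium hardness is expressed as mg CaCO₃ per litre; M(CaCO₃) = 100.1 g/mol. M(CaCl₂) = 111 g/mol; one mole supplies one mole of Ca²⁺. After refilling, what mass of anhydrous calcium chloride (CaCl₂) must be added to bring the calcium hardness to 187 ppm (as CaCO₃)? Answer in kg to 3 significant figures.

20.1 kg

Volume: 793 m³ = 793,000 L.
After draining 45% and refilling: 255 × 0.55 + 53 × 0.45 = 164.1 ppm.
Deficit to target: 187 − 164.1 = 22.9 mg/L.
As CaCO₃: 22.9 mg/L × 793,000 L = 18,160 g; ÷ 100.1 = 181.4 mol Ca²⁺.
Mass: 181.4 × 111 = 20,140 g.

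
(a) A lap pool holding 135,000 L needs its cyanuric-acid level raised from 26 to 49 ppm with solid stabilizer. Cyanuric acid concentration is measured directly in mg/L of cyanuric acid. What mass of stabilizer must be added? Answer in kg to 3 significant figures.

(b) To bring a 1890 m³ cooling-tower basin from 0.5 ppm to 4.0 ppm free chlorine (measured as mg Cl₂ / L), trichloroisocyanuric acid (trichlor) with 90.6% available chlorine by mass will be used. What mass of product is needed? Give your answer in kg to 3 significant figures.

(a) 3.10 kg; (b) 7.30 kg

(a) CYA to add: (49 − 26) = 23 mg/L × 135,000 L = 3105 g cyanuric acid.

(b) Volume: 1890 m³ = 1,890,000 L.
(b) Chlorine deficit: 4.0 − 0.5 = 3.5 ppm = 3.5 mg/L as Cl₂.
(b) Cl₂ equivalent needed: 3.5 mg/L × 1,890,000 L = 6,615,000 mg = 6615 g.
(b) Product at 90.6% available chlorine: 6615 / 0.906 = 7301 g.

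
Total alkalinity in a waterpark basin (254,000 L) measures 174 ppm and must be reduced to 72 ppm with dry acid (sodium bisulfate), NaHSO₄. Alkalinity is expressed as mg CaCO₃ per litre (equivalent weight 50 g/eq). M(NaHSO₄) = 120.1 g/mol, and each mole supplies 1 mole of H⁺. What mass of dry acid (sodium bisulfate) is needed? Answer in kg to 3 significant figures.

Alkalinity to neutralize: (174 − 72) = 102 mg/L as CaCO₃ × 254,000 L = 25,910 g as CaCO₃.
Equivalents of H⁺ required: 25,910 ÷ 50 g/eq = 518.2 eq = 518.2 mol NaHSO₄.
Mass of NaHSO₄: 518.2 × 120.1 = 62,230 g.

62.2 kg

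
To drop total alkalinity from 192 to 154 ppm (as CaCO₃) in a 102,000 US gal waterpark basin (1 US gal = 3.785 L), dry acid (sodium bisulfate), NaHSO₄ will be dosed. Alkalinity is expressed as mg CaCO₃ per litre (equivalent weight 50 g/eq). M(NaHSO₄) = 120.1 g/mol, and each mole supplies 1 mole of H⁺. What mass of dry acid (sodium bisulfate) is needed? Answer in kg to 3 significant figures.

35.2 kg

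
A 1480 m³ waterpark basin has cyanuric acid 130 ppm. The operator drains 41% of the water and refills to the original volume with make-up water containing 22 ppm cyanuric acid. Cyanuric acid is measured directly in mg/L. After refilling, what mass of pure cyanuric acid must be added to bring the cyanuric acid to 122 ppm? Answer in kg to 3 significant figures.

53.7 kg

Volume: 1480 m³ = 1,480,000 L.
After draining 41% and refilling: 130 × 0.59 + 22 × 0.41 = 85.72 ppm.
Deficit to target: 122 − 85.72 = 36.28 mg/L.
Mass: 36.28 mg/L × 1,480,000 L = 53,690 g cyanuric acid.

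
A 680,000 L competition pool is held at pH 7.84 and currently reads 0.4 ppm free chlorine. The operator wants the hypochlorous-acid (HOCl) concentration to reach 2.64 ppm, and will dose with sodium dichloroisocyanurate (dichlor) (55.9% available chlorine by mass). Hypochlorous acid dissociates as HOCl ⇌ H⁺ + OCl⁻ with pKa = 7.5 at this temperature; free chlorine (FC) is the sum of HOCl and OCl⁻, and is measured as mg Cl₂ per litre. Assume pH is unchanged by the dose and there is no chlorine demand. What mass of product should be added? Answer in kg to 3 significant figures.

[OCl⁻]/[HOCl] = 10^(pH − pKa) = 10^(7.84 − 7.5) = 2.188; fraction as HOCl = 1/(1 + 2.188) = 0.3137.
Free chlorine required for 2.64 ppm HOCl: 2.64 / 0.3137 = 8.416 ppm.
FC to add: 8.416 − 0.4 = 8.016 mg/L as Cl₂.
Cl₂ equivalent: 8.016 mg/L × 680,000 L = 5451 g.
Product at 55.9% available Cl: 5451 / 0.559 = 9751 g.

9.75 kg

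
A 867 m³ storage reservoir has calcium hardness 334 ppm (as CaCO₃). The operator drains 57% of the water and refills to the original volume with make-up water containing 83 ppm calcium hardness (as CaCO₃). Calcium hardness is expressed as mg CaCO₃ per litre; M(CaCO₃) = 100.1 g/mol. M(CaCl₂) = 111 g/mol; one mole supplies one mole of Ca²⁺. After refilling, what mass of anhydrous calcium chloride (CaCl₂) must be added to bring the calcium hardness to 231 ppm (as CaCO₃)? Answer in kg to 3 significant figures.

38.5 kg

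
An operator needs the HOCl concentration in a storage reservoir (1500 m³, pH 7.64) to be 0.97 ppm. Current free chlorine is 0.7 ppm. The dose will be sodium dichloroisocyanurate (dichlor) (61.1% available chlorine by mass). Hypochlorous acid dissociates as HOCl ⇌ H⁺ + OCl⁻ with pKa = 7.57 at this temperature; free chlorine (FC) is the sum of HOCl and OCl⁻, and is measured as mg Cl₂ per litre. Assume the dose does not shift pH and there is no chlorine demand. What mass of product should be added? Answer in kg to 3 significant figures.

Volume: 1500 m³ = 1,500,000 L.
[OCl⁻]/[HOCl] = 10^(pH − pKa) = 10^(7.64 − 7.57) = 1.175; fraction as HOCl = 1/(1 + 1.175) = 0.4598.
Free chlorine required for 0.97 ppm HOCl: 0.97 / 0.4598 = 2.11 ppm.
FC to add: 2.11 − 0.7 = 1.41 mg/L as Cl₂.
Cl₂ equivalent: 1.41 mg/L × 1,500,000 L = 2114 g.
Product at 61.1% available Cl: 2114 / 0.611 = 3461 g.

3.46 kg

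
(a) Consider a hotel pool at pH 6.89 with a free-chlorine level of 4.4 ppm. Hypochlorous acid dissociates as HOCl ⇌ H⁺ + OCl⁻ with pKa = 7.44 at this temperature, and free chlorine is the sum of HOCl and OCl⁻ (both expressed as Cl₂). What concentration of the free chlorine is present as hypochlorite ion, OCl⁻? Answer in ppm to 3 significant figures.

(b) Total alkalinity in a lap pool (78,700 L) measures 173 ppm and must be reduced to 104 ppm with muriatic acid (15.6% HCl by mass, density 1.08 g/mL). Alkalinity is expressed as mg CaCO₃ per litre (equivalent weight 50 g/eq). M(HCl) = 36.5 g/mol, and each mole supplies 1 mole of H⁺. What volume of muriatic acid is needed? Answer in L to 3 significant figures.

(a) 0.967 ppm; (b) 23.5 L

(a) [OCl⁻]/[HOCl] = 10^(pH − pKa) = 10^(6.89 − 7.44) = 10^-0.55 = 0.2818.
(a) Fraction as HOCl = 1 / (1 + 0.2818) = 0.7801.
(a) OCl⁻ = (1 − 0.7801) × 4.4 ppm = 0.9674 ppm.

(b) Alkalinity to neutralize: (173 − 104) = 69 mg/L as CaCO₃ × 78,700 L = 5430 g as CaCO₃.
(b) Equivalents of H⁺ required: 5430 ÷ 50 g/eq = 108.6 eq = 108.6 mol HCl.
(b) Mass of HCl: 108.6 × 36.5 = 3964 g.
(b) Mass of 15.6% solution: 3964 / 0.156 = 25,410 g.
(b) Volume: 25,410 g ÷ 1.08 g/mL = 23,530 mL.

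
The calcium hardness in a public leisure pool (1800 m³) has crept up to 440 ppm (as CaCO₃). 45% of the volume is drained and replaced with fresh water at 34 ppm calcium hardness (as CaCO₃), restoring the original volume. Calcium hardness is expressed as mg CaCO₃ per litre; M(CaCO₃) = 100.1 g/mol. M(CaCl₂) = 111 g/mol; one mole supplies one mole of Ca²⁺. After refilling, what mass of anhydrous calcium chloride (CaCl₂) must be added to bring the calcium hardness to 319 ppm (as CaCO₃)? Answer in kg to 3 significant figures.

123 kg

Volume: 1800 m³ = 1,800,000 L.
After draining 45% and refilling: 440 × 0.55 + 34 × 0.45 = 257.3 ppm.
Deficit to target: 319 − 257.3 = 61.7 mg/L.
As CaCO₃: 61.7 mg/L × 1,800,000 L = 111,100 g; ÷ 100.1 = 1109 mol Ca²⁺.
Mass: 1109 × 111 = 123,200 g.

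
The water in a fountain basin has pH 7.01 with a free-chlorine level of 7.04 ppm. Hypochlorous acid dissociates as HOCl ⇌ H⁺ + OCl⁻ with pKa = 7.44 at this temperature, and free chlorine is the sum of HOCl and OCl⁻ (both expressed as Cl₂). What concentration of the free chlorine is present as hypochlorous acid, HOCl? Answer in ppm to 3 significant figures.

[OCl⁻]/[HOCl] = 10^(pH − pKa) = 10^(7.01 − 7.44) = 10^-0.43 = 0.3715.
Fraction as HOCl = 1 / (1 + 0.3715) = 0.7291.
HOCl = 0.7291 × 7.04 ppm = 5.133 ppm.

5.13 ppm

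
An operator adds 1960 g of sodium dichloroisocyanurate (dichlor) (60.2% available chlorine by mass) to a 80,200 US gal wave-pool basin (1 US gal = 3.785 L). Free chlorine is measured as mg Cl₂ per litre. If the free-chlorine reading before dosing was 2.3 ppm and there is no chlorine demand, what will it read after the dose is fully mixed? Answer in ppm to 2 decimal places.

Volume: 80,200 US gal × 3.785 L/gal = 303,557 L.
Available chlorine delivered: 1960 g × 0.602 = 1180 g as Cl₂.
Concentration rise: 1180 g / 303,557 L = 3.887 mg/L = 3.89 ppm.
Final FC: 2.3 + 3.89 = 6.19 ppm.

6.19 ppm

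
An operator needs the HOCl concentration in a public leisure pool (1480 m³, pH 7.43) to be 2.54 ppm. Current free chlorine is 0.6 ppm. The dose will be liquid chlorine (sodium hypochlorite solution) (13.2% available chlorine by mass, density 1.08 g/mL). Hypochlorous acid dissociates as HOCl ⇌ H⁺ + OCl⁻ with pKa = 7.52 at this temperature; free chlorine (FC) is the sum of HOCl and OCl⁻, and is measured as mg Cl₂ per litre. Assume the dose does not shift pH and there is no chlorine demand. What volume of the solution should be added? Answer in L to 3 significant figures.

41.6 L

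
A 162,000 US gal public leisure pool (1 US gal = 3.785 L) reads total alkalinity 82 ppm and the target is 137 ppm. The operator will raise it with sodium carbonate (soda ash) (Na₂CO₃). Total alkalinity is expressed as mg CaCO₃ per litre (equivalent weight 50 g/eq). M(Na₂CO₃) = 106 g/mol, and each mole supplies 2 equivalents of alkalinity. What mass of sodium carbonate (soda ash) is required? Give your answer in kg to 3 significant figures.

35.7 kg

Volume: 162,000 US gal × 3.785 L/gal = 613,170 L.
Alkalinity to add: (137 − 82) = 55 mg/L as CaCO₃ × 613,170 L = 33,720 g as CaCO₃.
Equivalents: 33,720 g ÷ 50 g/eq = 674.5 eq.
Each mole of Na₂CO₃ supplies 2 eq, so 674.5 / 2 = 337.2 mol.
Mass: 337.2 mol × 106 g/mol = 35,750 g.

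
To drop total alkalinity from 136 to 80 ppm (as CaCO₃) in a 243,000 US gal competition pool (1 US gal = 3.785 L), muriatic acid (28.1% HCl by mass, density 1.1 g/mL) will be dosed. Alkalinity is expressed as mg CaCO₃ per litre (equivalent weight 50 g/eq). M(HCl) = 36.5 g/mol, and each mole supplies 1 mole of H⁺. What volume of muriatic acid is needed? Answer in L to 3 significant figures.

122 L

Volume: 243,000 US gal × 3.785 L/gal = 919,755 L.
Alkalinity to neutralize: (136 − 80) = 56 mg/L as CaCO₃ × 919,755 L = 51,510 g as CaCO₃.
Equivalents of H⁺ required: 51,510 ÷ 50 g/eq = 1030 eq = 1030 mol HCl.
Mass of HCl: 1030 × 36.5 = 37,600 g.
Mass of 28.1% solution: 37,600 / 0.281 = 133,800 g.
Volume: 133,800 g ÷ 1.1 g/mL = 121,600 mL.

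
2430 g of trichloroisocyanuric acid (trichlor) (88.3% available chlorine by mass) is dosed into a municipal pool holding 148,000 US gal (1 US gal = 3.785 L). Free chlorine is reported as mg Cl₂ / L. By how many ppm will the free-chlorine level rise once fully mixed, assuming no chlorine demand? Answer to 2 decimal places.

3.83 ppm

Volume: 148,000 US gal × 3.785 L/gal = 560,180 L.
Available chlorine delivered: 2430 g × 0.883 = 2146 g as Cl₂.
Concentration rise: 2146 g / 560,180 L = 3.83 mg/L = 3.83 ppm.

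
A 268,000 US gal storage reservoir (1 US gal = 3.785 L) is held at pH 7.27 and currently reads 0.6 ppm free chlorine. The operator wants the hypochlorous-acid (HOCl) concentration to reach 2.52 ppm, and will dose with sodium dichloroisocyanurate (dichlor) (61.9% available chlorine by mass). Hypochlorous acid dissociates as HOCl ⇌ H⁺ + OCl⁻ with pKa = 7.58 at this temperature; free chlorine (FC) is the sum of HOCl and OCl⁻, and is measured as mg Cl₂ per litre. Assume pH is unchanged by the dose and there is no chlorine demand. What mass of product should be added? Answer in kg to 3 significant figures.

5.17 kg

Volume: 268,000 US gal × 3.785 L/gal = 1,014,380 L.
[OCl⁻]/[HOCl] = 10^(pH − pKa) = 10^(7.27 − 7.58) = 0.4898; fraction as HOCl = 1/(1 + 0.4898) = 0.6712.
Free chlorine required for 2.52 ppm HOCl: 2.52 / 0.6712 = 3.754 ppm.
FC to add: 3.754 − 0.6 = 3.154 mg/L as Cl₂.
Cl₂ equivalent: 3.154 mg/L × 1,014,380 L = 3200 g.
Product at 61.9% available Cl: 3200 / 0.619 = 5169 g.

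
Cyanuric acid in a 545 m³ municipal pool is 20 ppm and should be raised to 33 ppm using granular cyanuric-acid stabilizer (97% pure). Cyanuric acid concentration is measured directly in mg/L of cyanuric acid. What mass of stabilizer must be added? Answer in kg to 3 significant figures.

7.30 kg

Volume: 545 m³ = 545,000 L.
CYA to add: (33 − 20) = 13 mg/L × 545,000 L = 7085 g cyanuric acid.
At 97% purity: 7085 / 0.97 = 7304 g product.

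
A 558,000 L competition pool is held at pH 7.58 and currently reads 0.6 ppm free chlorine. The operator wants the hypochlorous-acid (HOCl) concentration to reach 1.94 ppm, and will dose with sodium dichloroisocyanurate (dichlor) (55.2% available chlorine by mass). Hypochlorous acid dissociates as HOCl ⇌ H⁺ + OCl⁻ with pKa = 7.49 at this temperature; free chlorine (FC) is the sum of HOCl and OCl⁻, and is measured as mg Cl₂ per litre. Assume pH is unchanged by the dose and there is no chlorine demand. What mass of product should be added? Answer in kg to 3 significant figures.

[OCl⁻]/[HOCl] = 10^(pH − pKa) = 10^(7.58 − 7.49) = 1.23; fraction as HOCl = 1/(1 + 1.23) = 0.4484.
Free chlorine required for 1.94 ppm HOCl: 1.94 / 0.4484 = 4.327 ppm.
FC to add: 4.327 − 0.6 = 3.727 mg/L as Cl₂.
Cl₂ equivalent: 3.727 mg/L × 558,000 L = 2080 g.
Product at 55.2% available Cl: 2080 / 0.552 = 3767 g.

3.77 kg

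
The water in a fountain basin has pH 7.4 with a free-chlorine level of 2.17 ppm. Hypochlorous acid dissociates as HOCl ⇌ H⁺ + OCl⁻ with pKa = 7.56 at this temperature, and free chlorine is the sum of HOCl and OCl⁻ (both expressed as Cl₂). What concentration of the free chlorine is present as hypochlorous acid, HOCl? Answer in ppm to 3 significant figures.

1.28 ppm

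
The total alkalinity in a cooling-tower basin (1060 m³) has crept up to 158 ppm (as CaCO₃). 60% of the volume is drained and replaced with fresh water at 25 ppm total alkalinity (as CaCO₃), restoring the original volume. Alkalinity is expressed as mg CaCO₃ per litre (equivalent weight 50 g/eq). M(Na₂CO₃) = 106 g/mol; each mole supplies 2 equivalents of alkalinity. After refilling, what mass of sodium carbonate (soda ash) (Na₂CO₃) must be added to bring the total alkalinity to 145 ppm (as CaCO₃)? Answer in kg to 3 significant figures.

75.1 kg

Volume: 1060 m³ = 1,060,000 L.
After draining 60% and refilling: 158 × 0.40 + 25 × 0.60 = 78.2 ppm.
Deficit to target: 145 − 78.2 = 66.8 mg/L.
As CaCO₃: 66.8 mg/L × 1,060,000 L = 70,810 g; ÷ 50 g/eq ÷ 2 = 708.1 mol Na₂CO₃.
Mass: 708.1 × 106 = 75,060 g.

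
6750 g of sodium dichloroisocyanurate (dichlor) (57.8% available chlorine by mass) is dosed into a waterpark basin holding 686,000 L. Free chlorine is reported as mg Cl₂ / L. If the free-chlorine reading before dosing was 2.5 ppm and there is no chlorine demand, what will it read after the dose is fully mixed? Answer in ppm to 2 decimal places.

Available chlorine delivered: 6750 g × 0.578 = 3901 g as Cl₂.
Concentration rise: 3901 g / 686,000 L = 5.687 mg/L = 5.69 ppm.
Final FC: 2.5 + 5.69 = 8.19 ppm.

8.19 ppm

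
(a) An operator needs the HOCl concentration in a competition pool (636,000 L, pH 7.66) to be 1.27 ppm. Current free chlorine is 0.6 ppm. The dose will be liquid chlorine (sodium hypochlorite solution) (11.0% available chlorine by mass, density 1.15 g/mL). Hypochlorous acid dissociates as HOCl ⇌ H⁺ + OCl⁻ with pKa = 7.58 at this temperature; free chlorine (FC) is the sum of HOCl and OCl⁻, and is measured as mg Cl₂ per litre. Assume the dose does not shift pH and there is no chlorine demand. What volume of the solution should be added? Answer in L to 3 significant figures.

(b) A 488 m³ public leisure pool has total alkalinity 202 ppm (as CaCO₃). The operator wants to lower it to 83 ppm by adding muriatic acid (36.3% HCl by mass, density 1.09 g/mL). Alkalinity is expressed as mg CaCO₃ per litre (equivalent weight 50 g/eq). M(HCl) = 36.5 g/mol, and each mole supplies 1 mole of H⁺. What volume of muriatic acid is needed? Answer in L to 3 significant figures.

(a) [OCl⁻]/[HOCl] = 10^(pH − pKa) = 10^(7.66 − 7.58) = 1.202; fraction as HOCl = 1/(1 + 1.202) = 0.4541.
(a) Free chlorine required for 1.27 ppm HOCl: 1.27 / 0.4541 = 2.797 ppm.
(a) FC to add: 2.797 − 0.6 = 2.197 mg/L as Cl₂.
(a) Cl₂ equivalent: 2.197 mg/L × 636,000 L = 1397 g.
(a) Product at 11.0% available Cl: 1397 / 0.11 = 12,700 g.
(a) Volume: 12,700 g ÷ 1.15 g/mL = 11,050 mL.

(b) Volume: 488 m³ = 488,000 L.
(b) Alkalinity to neutralize: (202 − 83) = 119 mg/L as CaCO₃ × 488,000 L = 58,070 g as CaCO₃.
(b) Equivalents of H⁺ required: 58,070 ÷ 50 g/eq = 1161 eq = 1161 mol HCl.
(b) Mass of HCl: 1161 × 36.5 = 42,390 g.
(b) Mass of 36.3% solution: 42,390 / 0.363 = 116,800 g.
(b) Volume: 116,800 g ÷ 1.09 g/mL = 107,100 mL.

(a) 11.0 L; (b) 107 L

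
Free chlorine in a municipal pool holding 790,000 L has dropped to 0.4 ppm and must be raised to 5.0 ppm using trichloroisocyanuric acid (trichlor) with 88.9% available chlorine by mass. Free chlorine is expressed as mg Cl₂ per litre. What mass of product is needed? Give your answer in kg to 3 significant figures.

4.09 kg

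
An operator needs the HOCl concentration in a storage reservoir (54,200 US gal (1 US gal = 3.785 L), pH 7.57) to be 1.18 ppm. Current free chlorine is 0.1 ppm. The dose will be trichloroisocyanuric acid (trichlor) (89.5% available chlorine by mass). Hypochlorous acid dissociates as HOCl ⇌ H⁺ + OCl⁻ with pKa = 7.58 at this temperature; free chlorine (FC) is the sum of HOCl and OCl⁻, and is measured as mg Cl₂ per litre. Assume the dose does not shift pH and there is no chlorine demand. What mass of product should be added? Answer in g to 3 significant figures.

Volume: 54,200 US gal × 3.785 L/gal = 205,147 L.
[OCl⁻]/[HOCl] = 10^(pH − pKa) = 10^(7.57 − 7.58) = 0.9772; fraction as HOCl = 1/(1 + 0.9772) = 0.5058.
Free chlorine required for 1.18 ppm HOCl: 1.18 / 0.5058 = 2.333 ppm.
FC to add: 2.333 − 0.1 = 2.233 mg/L as Cl₂.
Cl₂ equivalent: 2.233 mg/L × 205,147 L = 458.1 g.
Product at 89.5% available Cl: 458.1 / 0.895 = 511.9 g.

512 g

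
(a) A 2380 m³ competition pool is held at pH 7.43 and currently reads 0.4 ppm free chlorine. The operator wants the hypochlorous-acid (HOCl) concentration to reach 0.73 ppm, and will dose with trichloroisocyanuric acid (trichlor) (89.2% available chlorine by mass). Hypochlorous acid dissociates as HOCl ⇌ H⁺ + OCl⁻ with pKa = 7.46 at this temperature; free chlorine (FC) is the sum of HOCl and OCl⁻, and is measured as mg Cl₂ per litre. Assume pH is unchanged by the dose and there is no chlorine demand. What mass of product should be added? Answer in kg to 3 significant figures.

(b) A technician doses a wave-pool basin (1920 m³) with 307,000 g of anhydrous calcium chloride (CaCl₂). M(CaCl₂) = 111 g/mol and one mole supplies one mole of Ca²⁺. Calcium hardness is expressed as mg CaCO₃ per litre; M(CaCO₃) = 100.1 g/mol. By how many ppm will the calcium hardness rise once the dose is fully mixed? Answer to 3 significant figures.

(a) Volume: 2380 m³ = 2,380,000 L.
(a) [OCl⁻]/[HOCl] = 10^(pH − pKa) = 10^(7.43 − 7.46) = 0.9333; fraction as HOCl = 1/(1 + 0.9333) = 0.5173.
(a) Free chlorine required for 0.73 ppm HOCl: 0.73 / 0.5173 = 1.411 ppm.
(a) FC to add: 1.411 − 0.4 = 1.011 mg/L as Cl₂.
(a) Cl₂ equivalent: 1.011 mg/L × 2,380,000 L = 2407 g.
(a) Product at 89.2% available Cl: 2407 / 0.892 = 2698 g.

(b) Volume: 1920 m³ = 1,920,000 L.
(b) Moles of Ca²⁺: 307,000 g ÷ 111 g/mol = 2766 mol.
(b) As CaCO₃: 2766 mol × 100.1 g/mol = 276,900 g.
(b) Rise: 276,900 g / 1,920,000 L × 1000 = 144.2 mg/L.

(a) 2.70 kg; (b) 144 ppm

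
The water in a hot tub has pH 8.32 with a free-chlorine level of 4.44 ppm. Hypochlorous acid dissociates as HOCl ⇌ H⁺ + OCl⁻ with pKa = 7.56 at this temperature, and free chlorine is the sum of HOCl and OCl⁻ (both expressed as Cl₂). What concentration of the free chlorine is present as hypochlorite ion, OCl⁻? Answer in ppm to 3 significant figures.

[OCl⁻]/[HOCl] = 10^(pH − pKa) = 10^(8.32 − 7.56) = 10^0.76 = 5.754.
Fraction as HOCl = 1 / (1 + 5.754) = 0.1481.
OCl⁻ = (1 − 0.1481) × 4.44 ppm = 3.783 ppm.

3.78 ppm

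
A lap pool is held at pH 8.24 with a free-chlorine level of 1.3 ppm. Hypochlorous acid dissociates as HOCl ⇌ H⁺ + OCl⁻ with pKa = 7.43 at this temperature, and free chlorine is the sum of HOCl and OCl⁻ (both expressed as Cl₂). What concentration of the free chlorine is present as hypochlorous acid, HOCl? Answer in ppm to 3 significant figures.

0.174 ppm

[OCl⁻]/[HOCl] = 10^(pH − pKa) = 10^(8.24 − 7.43) = 10^0.81 = 6.457.
Fraction as HOCl = 1 / (1 + 6.457) = 0.1341.
HOCl = 0.1341 × 1.3 ppm = 0.1743 ppm.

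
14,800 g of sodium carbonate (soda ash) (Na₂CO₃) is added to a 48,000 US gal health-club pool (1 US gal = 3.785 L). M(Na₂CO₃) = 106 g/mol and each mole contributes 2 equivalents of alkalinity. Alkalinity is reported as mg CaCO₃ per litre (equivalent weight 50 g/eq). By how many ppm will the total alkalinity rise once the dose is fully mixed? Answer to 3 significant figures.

Volume: 48,000 US gal × 3.785 L/gal = 181,680 L.
Moles of Na₂CO₃: 14,800 g ÷ 106 g/mol = 139.6 mol → 279.2 eq of alkalinity.
As CaCO₃: 279.2 eq × 50 g/eq = 13,960 g.
Rise: 13,960 g / 181,680 L × 1000 = 76.85 mg/L.

76.9 ppm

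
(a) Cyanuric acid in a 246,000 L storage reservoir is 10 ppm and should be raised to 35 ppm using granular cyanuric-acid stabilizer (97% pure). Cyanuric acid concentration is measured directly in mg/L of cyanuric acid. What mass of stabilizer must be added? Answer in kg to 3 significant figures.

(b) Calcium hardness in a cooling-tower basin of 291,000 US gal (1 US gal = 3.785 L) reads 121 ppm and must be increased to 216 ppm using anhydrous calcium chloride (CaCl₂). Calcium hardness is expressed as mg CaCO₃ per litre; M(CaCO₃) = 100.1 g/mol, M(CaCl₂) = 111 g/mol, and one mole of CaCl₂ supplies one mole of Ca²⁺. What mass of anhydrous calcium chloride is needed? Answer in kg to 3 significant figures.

(a) 6.34 kg; (b) 116 kg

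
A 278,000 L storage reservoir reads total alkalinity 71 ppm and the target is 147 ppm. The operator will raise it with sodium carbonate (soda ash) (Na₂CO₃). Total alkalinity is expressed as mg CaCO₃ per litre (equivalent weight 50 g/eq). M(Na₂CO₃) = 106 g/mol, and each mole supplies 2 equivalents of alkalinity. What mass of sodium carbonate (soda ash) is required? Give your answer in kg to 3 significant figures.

22.4 kg

Alkalinity to add: (147 − 71) = 76 mg/L as CaCO₃ × 278,000 L = 21,130 g as CaCO₃.
Equivalents: 21,130 g ÷ 50 g/eq = 422.6 eq.
Each mole of Na₂CO₃ supplies 2 eq, so 422.6 / 2 = 211.3 mol.
Mass: 211.3 mol × 106 g/mol = 22,400 g.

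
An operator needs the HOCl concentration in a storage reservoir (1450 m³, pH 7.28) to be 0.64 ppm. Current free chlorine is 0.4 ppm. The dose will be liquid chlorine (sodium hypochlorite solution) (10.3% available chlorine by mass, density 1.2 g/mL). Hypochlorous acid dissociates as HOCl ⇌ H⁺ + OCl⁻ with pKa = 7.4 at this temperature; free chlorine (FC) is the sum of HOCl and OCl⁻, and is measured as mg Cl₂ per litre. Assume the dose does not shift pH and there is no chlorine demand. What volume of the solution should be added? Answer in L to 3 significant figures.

Volume: 1450 m³ = 1,450,000 L.
[OCl⁻]/[HOCl] = 10^(pH − pKa) = 10^(7.28 − 7.4) = 0.7586; fraction as HOCl = 1/(1 + 0.7586) = 0.5686.
Free chlorine required for 0.64 ppm HOCl: 0.64 / 0.5686 = 1.125 ppm.
FC to add: 1.125 − 0.4 = 0.7255 mg/L as Cl₂.
Cl₂ equivalent: 0.7255 mg/L × 1,450,000 L = 1052 g.
Product at 10.3% available Cl: 1052 / 0.103 = 10,210 g.
Volume: 10,210 g ÷ 1.2 g/mL = 8511 mL.

8.51 L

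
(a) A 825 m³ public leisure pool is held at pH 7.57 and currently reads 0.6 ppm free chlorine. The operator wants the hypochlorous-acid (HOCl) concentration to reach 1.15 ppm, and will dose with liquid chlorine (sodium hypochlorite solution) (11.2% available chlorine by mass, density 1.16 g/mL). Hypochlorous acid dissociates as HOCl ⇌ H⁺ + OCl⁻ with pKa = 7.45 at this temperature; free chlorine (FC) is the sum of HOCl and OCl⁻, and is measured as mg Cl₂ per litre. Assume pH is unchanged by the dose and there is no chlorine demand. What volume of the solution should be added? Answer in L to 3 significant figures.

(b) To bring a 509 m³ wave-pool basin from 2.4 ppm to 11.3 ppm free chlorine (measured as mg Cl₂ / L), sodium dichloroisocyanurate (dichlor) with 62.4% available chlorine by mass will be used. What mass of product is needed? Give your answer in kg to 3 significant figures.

(a) Volume: 825 m³ = 825,000 L.
(a) [OCl⁻]/[HOCl] = 10^(pH − pKa) = 10^(7.57 − 7.45) = 1.318; fraction as HOCl = 1/(1 + 1.318) = 0.4314.
(a) Free chlorine required for 1.15 ppm HOCl: 1.15 / 0.4314 = 2.666 ppm.
(a) FC to add: 2.666 − 0.6 = 2.066 mg/L as Cl₂.
(a) Cl₂ equivalent: 2.066 mg/L × 825,000 L = 1704 g.
(a) Product at 11.2% available Cl: 1704 / 0.112 = 15,220 g.
(a) Volume: 15,220 g ÷ 1.16 g/mL = 13,120 mL.

(b) Volume: 509 m³ = 509,000 L.
(b) Chlorine deficit: 11.3 − 2.4 = 8.9 ppm = 8.9 mg/L as Cl₂.
(b) Cl₂ equivalent needed: 8.9 mg/L × 509,000 L = 4,530,000 mg = 4530 g.
(b) Product at 62.4% available chlorine: 4530 / 0.624 = 7260 g.

(a) 13.1 L; (b) 7.26 kg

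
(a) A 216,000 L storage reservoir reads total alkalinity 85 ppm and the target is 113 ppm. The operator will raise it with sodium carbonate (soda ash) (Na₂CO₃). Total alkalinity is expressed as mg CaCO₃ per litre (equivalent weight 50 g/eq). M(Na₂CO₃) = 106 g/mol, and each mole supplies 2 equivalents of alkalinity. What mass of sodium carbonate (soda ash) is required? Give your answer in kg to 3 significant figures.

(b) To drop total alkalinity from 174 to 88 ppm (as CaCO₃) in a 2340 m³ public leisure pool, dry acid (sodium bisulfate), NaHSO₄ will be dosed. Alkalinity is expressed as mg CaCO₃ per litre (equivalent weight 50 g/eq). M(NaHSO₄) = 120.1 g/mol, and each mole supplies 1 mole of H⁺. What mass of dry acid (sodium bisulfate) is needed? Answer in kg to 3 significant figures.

(a) 6.41 kg; (b) 483 kg

(a) Alkalinity to add: (113 − 85) = 28 mg/L as CaCO₃ × 216,000 L = 6048 g as CaCO₃.
(a) Equivalents: 6048 g ÷ 50 g/eq = 121 eq.
(a) Each mole of Na₂CO₃ supplies 2 eq, so 121 / 2 = 60.48 mol.
(a) Mass: 60.48 mol × 106 g/mol = 6411 g.

(b) Volume: 2340 m³ = 2,340,000 L.
(b) Alkalinity to neutralize: (174 − 88) = 86 mg/L as CaCO₃ × 2,340,000 L = 201,200 g as CaCO₃.
(b) Equivalents of H⁺ required: 201,200 ÷ 50 g/eq = 4025 eq = 4025 mol NaHSO₄.
(b) Mass of NaHSO₄: 4025 × 120.1 = 483,400 g.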